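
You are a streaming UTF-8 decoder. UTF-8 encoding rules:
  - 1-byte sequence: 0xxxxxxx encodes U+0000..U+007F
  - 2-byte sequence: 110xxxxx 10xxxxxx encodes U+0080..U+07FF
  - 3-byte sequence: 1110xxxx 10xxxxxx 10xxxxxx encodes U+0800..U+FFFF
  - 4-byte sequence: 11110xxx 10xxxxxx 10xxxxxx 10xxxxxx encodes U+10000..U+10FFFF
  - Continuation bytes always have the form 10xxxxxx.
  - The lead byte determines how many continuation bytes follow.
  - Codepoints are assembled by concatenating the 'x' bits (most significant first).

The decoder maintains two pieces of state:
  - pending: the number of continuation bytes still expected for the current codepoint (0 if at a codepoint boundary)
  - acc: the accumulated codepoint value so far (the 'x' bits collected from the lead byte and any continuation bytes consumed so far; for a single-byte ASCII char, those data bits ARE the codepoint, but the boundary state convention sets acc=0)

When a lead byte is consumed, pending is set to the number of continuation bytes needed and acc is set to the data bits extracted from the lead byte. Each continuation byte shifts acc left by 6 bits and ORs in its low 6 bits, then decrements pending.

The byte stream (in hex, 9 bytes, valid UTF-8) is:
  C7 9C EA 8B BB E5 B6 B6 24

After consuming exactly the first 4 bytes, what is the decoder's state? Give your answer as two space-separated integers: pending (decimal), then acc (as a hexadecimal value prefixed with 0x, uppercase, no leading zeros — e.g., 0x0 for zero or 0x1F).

Answer: 1 0x28B

Derivation:
Byte[0]=C7: 2-byte lead. pending=1, acc=0x7
Byte[1]=9C: continuation. acc=(acc<<6)|0x1C=0x1DC, pending=0
Byte[2]=EA: 3-byte lead. pending=2, acc=0xA
Byte[3]=8B: continuation. acc=(acc<<6)|0x0B=0x28B, pending=1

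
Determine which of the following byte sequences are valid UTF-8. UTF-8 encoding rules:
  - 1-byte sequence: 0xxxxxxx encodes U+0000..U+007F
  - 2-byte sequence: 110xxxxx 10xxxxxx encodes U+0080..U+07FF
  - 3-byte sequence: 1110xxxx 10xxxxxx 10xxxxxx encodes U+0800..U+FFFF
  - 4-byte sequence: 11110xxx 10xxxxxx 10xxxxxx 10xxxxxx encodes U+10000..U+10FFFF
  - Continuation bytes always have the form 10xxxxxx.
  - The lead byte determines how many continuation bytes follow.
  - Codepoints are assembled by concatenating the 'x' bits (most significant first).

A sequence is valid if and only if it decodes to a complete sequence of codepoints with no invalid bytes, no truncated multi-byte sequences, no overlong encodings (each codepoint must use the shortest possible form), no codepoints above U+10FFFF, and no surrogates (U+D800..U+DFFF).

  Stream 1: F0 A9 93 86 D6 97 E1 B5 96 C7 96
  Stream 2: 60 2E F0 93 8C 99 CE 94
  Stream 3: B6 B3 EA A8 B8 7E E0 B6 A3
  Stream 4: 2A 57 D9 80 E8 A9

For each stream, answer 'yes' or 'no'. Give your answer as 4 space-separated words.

Answer: yes yes no no

Derivation:
Stream 1: decodes cleanly. VALID
Stream 2: decodes cleanly. VALID
Stream 3: error at byte offset 0. INVALID
Stream 4: error at byte offset 6. INVALID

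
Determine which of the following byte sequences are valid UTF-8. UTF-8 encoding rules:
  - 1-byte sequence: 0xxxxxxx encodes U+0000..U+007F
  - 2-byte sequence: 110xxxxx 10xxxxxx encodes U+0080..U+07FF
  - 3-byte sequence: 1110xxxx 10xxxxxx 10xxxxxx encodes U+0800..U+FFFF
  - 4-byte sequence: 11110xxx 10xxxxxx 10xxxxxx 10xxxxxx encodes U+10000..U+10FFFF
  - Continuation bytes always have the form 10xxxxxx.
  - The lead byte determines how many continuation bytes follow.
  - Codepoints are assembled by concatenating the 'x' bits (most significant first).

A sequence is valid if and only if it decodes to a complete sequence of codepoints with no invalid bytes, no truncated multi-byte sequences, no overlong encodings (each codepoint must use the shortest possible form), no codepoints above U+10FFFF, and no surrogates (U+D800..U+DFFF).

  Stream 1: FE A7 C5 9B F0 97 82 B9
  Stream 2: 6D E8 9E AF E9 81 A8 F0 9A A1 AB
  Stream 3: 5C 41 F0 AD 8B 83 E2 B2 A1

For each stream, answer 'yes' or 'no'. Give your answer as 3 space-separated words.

Answer: no yes yes

Derivation:
Stream 1: error at byte offset 0. INVALID
Stream 2: decodes cleanly. VALID
Stream 3: decodes cleanly. VALID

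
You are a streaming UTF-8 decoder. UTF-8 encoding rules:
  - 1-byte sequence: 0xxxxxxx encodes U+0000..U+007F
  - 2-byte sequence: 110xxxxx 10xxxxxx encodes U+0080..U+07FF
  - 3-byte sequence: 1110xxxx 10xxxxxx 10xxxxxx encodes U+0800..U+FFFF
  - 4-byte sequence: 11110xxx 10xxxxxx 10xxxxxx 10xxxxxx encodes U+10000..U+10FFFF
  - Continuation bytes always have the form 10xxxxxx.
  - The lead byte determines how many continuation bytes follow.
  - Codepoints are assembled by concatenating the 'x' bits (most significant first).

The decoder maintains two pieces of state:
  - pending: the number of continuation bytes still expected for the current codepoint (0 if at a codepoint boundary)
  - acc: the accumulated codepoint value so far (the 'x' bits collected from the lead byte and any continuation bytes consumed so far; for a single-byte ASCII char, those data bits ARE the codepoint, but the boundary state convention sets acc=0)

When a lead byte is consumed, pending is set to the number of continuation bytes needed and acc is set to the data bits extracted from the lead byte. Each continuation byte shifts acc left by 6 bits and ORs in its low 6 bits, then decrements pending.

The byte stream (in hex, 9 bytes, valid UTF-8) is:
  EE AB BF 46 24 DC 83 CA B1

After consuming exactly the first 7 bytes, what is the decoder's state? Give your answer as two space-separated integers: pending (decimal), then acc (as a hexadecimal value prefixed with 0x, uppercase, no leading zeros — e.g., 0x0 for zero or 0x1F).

Byte[0]=EE: 3-byte lead. pending=2, acc=0xE
Byte[1]=AB: continuation. acc=(acc<<6)|0x2B=0x3AB, pending=1
Byte[2]=BF: continuation. acc=(acc<<6)|0x3F=0xEAFF, pending=0
Byte[3]=46: 1-byte. pending=0, acc=0x0
Byte[4]=24: 1-byte. pending=0, acc=0x0
Byte[5]=DC: 2-byte lead. pending=1, acc=0x1C
Byte[6]=83: continuation. acc=(acc<<6)|0x03=0x703, pending=0

Answer: 0 0x703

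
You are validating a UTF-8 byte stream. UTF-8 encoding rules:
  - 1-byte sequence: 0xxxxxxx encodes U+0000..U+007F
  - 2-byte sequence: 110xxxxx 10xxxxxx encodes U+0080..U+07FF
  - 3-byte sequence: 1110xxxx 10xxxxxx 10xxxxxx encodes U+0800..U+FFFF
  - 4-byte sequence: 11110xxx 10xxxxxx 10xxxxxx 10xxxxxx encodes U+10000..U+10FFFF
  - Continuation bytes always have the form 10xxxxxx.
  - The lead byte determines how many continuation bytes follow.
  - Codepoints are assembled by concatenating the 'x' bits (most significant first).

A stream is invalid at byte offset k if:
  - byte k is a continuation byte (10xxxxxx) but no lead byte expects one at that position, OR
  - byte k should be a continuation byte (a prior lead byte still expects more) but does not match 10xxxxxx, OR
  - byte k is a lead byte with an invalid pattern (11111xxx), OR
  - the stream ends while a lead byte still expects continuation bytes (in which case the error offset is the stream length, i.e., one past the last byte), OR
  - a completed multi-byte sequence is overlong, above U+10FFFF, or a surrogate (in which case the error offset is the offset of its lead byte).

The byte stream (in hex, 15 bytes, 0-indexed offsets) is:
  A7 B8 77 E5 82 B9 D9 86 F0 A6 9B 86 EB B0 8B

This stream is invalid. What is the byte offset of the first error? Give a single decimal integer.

Answer: 0

Derivation:
Byte[0]=A7: INVALID lead byte (not 0xxx/110x/1110/11110)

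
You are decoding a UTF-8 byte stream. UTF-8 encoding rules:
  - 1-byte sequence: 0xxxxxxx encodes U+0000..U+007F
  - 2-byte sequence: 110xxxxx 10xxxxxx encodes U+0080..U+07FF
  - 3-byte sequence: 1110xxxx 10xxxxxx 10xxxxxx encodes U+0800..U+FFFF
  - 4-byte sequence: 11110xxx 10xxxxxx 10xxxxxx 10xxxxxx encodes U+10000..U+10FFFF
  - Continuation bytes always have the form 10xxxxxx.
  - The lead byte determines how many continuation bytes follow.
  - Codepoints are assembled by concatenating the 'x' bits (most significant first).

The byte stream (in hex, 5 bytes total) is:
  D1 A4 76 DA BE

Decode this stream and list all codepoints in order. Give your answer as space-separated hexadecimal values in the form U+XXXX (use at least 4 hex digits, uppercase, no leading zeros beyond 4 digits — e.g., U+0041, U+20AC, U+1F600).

Byte[0]=D1: 2-byte lead, need 1 cont bytes. acc=0x11
Byte[1]=A4: continuation. acc=(acc<<6)|0x24=0x464
Completed: cp=U+0464 (starts at byte 0)
Byte[2]=76: 1-byte ASCII. cp=U+0076
Byte[3]=DA: 2-byte lead, need 1 cont bytes. acc=0x1A
Byte[4]=BE: continuation. acc=(acc<<6)|0x3E=0x6BE
Completed: cp=U+06BE (starts at byte 3)

Answer: U+0464 U+0076 U+06BE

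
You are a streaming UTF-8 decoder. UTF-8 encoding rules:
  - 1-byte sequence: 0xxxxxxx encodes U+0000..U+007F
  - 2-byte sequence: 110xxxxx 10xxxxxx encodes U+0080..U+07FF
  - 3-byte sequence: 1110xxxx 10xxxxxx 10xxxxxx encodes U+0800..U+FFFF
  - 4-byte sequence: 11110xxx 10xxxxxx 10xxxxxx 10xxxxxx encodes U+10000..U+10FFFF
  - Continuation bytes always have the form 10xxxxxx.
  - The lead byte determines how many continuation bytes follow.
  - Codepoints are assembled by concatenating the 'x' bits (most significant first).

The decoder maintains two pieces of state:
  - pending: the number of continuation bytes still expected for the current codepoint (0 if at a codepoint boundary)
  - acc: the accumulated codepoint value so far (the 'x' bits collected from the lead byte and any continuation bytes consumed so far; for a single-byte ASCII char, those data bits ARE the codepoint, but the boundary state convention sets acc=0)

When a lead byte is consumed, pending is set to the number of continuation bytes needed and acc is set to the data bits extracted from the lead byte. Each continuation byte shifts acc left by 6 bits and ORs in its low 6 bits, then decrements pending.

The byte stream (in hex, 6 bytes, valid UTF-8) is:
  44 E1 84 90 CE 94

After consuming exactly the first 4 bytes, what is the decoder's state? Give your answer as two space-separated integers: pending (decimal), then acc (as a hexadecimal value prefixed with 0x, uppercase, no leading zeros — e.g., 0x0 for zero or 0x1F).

Byte[0]=44: 1-byte. pending=0, acc=0x0
Byte[1]=E1: 3-byte lead. pending=2, acc=0x1
Byte[2]=84: continuation. acc=(acc<<6)|0x04=0x44, pending=1
Byte[3]=90: continuation. acc=(acc<<6)|0x10=0x1110, pending=0

Answer: 0 0x1110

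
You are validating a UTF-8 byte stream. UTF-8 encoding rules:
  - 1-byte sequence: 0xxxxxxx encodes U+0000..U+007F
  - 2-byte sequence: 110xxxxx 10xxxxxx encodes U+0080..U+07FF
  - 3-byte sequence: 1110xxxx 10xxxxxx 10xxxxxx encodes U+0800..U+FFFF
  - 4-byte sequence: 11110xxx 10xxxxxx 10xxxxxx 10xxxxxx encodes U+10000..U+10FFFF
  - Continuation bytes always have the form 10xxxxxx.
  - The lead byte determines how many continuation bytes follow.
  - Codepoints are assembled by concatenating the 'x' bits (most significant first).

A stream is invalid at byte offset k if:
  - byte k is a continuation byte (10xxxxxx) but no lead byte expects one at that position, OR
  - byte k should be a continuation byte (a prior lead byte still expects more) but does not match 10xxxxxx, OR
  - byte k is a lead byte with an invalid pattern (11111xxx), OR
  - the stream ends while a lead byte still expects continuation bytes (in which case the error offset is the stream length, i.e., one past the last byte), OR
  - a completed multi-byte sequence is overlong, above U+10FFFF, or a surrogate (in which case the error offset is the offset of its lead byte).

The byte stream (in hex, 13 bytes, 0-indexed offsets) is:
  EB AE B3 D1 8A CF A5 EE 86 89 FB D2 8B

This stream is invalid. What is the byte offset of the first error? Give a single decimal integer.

Answer: 10

Derivation:
Byte[0]=EB: 3-byte lead, need 2 cont bytes. acc=0xB
Byte[1]=AE: continuation. acc=(acc<<6)|0x2E=0x2EE
Byte[2]=B3: continuation. acc=(acc<<6)|0x33=0xBBB3
Completed: cp=U+BBB3 (starts at byte 0)
Byte[3]=D1: 2-byte lead, need 1 cont bytes. acc=0x11
Byte[4]=8A: continuation. acc=(acc<<6)|0x0A=0x44A
Completed: cp=U+044A (starts at byte 3)
Byte[5]=CF: 2-byte lead, need 1 cont bytes. acc=0xF
Byte[6]=A5: continuation. acc=(acc<<6)|0x25=0x3E5
Completed: cp=U+03E5 (starts at byte 5)
Byte[7]=EE: 3-byte lead, need 2 cont bytes. acc=0xE
Byte[8]=86: continuation. acc=(acc<<6)|0x06=0x386
Byte[9]=89: continuation. acc=(acc<<6)|0x09=0xE189
Completed: cp=U+E189 (starts at byte 7)
Byte[10]=FB: INVALID lead byte (not 0xxx/110x/1110/11110)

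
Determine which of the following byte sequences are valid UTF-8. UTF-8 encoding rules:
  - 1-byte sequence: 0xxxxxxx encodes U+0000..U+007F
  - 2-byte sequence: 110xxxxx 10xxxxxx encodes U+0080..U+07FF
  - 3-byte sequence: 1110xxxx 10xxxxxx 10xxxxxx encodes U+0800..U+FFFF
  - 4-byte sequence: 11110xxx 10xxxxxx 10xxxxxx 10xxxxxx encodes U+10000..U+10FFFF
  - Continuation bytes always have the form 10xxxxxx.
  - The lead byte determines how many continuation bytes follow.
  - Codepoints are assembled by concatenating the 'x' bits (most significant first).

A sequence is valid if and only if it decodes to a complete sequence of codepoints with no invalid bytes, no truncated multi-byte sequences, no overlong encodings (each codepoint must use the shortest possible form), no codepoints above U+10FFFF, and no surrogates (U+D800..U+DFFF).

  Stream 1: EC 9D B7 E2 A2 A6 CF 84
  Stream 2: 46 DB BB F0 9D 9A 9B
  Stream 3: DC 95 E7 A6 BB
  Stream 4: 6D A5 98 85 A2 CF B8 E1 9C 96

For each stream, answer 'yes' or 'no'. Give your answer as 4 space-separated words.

Stream 1: decodes cleanly. VALID
Stream 2: decodes cleanly. VALID
Stream 3: decodes cleanly. VALID
Stream 4: error at byte offset 1. INVALID

Answer: yes yes yes no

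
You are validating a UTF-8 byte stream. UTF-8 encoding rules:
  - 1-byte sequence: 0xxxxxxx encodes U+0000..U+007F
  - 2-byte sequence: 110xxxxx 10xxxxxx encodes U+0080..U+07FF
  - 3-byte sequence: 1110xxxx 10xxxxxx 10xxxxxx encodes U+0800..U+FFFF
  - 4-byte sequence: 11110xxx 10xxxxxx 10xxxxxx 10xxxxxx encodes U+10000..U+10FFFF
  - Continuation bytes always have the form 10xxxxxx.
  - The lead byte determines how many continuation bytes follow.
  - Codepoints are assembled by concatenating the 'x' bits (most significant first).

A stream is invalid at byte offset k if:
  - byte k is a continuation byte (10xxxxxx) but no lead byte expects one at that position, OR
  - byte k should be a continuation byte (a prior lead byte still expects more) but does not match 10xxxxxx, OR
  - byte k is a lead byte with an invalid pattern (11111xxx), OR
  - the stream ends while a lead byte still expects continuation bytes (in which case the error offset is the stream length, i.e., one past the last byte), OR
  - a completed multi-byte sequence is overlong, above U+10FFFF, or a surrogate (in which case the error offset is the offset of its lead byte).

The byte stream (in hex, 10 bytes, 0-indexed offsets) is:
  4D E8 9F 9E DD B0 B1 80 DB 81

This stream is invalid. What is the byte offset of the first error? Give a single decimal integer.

Answer: 6

Derivation:
Byte[0]=4D: 1-byte ASCII. cp=U+004D
Byte[1]=E8: 3-byte lead, need 2 cont bytes. acc=0x8
Byte[2]=9F: continuation. acc=(acc<<6)|0x1F=0x21F
Byte[3]=9E: continuation. acc=(acc<<6)|0x1E=0x87DE
Completed: cp=U+87DE (starts at byte 1)
Byte[4]=DD: 2-byte lead, need 1 cont bytes. acc=0x1D
Byte[5]=B0: continuation. acc=(acc<<6)|0x30=0x770
Completed: cp=U+0770 (starts at byte 4)
Byte[6]=B1: INVALID lead byte (not 0xxx/110x/1110/11110)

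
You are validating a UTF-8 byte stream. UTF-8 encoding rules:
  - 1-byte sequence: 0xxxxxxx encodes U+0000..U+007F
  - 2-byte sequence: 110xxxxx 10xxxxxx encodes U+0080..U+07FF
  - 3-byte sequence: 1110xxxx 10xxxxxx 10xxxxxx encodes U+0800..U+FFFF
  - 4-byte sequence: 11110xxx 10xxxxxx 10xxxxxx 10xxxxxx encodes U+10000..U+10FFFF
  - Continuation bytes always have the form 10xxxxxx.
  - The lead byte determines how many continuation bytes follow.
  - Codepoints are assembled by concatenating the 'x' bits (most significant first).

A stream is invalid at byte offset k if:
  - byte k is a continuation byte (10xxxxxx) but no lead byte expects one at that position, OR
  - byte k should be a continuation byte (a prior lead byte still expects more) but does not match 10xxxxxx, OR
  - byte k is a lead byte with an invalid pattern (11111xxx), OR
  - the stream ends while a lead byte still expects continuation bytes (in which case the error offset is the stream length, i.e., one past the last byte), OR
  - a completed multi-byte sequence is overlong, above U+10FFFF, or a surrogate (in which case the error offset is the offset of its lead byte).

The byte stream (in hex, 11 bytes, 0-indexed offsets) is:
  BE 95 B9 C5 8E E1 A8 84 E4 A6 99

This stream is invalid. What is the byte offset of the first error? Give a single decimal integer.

Byte[0]=BE: INVALID lead byte (not 0xxx/110x/1110/11110)

Answer: 0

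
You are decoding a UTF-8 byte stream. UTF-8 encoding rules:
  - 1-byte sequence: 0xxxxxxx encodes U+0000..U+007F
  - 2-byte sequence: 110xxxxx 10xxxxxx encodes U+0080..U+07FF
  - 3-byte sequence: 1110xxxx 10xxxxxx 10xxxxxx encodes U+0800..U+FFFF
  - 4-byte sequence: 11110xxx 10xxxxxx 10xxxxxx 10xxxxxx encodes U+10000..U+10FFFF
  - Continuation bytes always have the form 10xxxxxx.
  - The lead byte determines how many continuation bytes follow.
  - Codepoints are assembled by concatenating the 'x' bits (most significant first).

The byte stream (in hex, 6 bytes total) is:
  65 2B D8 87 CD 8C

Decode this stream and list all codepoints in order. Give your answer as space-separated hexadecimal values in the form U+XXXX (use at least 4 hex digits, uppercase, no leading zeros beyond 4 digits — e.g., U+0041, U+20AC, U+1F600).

Byte[0]=65: 1-byte ASCII. cp=U+0065
Byte[1]=2B: 1-byte ASCII. cp=U+002B
Byte[2]=D8: 2-byte lead, need 1 cont bytes. acc=0x18
Byte[3]=87: continuation. acc=(acc<<6)|0x07=0x607
Completed: cp=U+0607 (starts at byte 2)
Byte[4]=CD: 2-byte lead, need 1 cont bytes. acc=0xD
Byte[5]=8C: continuation. acc=(acc<<6)|0x0C=0x34C
Completed: cp=U+034C (starts at byte 4)

Answer: U+0065 U+002B U+0607 U+034C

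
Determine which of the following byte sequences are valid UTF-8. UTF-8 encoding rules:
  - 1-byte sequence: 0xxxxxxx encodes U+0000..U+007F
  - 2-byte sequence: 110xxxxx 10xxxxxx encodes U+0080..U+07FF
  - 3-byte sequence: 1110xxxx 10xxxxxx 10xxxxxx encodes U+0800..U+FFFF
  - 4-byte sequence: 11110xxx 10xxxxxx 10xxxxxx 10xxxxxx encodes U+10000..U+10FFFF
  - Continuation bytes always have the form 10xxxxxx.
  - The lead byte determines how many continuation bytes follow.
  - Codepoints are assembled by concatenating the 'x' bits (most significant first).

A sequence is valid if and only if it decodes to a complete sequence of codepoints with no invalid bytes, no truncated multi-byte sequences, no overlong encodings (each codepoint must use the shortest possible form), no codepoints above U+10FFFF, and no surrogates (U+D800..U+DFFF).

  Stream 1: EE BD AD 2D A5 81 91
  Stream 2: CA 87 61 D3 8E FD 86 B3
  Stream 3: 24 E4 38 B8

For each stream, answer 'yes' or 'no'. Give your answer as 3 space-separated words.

Stream 1: error at byte offset 4. INVALID
Stream 2: error at byte offset 5. INVALID
Stream 3: error at byte offset 2. INVALID

Answer: no no no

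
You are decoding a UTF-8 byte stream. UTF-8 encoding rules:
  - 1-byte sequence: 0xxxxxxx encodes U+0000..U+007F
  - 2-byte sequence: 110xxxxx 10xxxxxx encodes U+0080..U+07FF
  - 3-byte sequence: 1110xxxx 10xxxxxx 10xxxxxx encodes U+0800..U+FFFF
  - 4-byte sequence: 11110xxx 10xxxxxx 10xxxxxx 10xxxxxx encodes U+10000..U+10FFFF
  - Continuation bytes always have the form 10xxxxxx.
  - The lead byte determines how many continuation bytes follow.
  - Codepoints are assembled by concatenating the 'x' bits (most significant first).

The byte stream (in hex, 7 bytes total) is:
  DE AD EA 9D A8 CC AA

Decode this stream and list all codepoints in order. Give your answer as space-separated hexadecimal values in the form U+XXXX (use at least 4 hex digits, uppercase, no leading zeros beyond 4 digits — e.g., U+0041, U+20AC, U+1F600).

Byte[0]=DE: 2-byte lead, need 1 cont bytes. acc=0x1E
Byte[1]=AD: continuation. acc=(acc<<6)|0x2D=0x7AD
Completed: cp=U+07AD (starts at byte 0)
Byte[2]=EA: 3-byte lead, need 2 cont bytes. acc=0xA
Byte[3]=9D: continuation. acc=(acc<<6)|0x1D=0x29D
Byte[4]=A8: continuation. acc=(acc<<6)|0x28=0xA768
Completed: cp=U+A768 (starts at byte 2)
Byte[5]=CC: 2-byte lead, need 1 cont bytes. acc=0xC
Byte[6]=AA: continuation. acc=(acc<<6)|0x2A=0x32A
Completed: cp=U+032A (starts at byte 5)

Answer: U+07AD U+A768 U+032A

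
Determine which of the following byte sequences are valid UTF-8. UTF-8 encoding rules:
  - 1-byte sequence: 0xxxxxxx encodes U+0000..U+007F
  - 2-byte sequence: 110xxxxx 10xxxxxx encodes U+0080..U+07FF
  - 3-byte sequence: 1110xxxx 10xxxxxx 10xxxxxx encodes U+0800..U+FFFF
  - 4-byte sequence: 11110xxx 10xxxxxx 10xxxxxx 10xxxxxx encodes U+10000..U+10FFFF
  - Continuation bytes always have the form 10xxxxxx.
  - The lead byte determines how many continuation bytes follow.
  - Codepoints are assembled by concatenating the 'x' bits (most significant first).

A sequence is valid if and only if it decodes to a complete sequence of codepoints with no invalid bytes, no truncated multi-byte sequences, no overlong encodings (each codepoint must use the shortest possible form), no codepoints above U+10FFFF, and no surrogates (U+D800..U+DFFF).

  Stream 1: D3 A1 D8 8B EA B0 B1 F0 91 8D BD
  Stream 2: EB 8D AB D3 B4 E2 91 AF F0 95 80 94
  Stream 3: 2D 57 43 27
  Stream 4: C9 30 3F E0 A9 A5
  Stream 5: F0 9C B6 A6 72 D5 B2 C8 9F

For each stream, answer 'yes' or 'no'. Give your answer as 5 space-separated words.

Stream 1: decodes cleanly. VALID
Stream 2: decodes cleanly. VALID
Stream 3: decodes cleanly. VALID
Stream 4: error at byte offset 1. INVALID
Stream 5: decodes cleanly. VALID

Answer: yes yes yes no yes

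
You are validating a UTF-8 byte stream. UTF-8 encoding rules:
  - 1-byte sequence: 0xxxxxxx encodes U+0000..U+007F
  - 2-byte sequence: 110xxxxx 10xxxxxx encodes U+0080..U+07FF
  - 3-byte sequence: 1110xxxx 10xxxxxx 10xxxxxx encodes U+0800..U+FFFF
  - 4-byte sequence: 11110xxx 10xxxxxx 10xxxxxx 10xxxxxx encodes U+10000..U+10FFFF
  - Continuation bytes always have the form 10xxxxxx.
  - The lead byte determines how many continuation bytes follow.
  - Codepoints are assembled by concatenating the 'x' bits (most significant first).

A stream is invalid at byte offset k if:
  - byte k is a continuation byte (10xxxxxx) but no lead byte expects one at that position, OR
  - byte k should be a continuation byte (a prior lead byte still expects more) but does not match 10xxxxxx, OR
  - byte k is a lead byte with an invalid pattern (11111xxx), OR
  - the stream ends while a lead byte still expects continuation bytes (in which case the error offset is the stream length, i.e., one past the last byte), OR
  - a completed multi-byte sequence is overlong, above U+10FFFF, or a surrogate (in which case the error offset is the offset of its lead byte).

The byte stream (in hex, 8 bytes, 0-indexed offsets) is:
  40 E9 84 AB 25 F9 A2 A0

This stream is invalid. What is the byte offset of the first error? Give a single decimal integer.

Answer: 5

Derivation:
Byte[0]=40: 1-byte ASCII. cp=U+0040
Byte[1]=E9: 3-byte lead, need 2 cont bytes. acc=0x9
Byte[2]=84: continuation. acc=(acc<<6)|0x04=0x244
Byte[3]=AB: continuation. acc=(acc<<6)|0x2B=0x912B
Completed: cp=U+912B (starts at byte 1)
Byte[4]=25: 1-byte ASCII. cp=U+0025
Byte[5]=F9: INVALID lead byte (not 0xxx/110x/1110/11110)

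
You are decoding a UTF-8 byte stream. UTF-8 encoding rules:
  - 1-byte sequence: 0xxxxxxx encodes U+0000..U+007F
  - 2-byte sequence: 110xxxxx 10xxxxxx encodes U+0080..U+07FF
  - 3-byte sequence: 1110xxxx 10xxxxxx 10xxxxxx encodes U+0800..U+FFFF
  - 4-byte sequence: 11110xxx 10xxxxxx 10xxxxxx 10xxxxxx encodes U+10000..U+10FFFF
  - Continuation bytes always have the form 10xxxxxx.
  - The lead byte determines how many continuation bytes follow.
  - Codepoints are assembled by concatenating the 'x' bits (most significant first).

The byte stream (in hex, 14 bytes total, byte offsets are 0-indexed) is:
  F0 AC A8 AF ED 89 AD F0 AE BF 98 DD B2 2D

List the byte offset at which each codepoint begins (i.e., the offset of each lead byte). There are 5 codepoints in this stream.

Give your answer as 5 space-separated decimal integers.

Answer: 0 4 7 11 13

Derivation:
Byte[0]=F0: 4-byte lead, need 3 cont bytes. acc=0x0
Byte[1]=AC: continuation. acc=(acc<<6)|0x2C=0x2C
Byte[2]=A8: continuation. acc=(acc<<6)|0x28=0xB28
Byte[3]=AF: continuation. acc=(acc<<6)|0x2F=0x2CA2F
Completed: cp=U+2CA2F (starts at byte 0)
Byte[4]=ED: 3-byte lead, need 2 cont bytes. acc=0xD
Byte[5]=89: continuation. acc=(acc<<6)|0x09=0x349
Byte[6]=AD: continuation. acc=(acc<<6)|0x2D=0xD26D
Completed: cp=U+D26D (starts at byte 4)
Byte[7]=F0: 4-byte lead, need 3 cont bytes. acc=0x0
Byte[8]=AE: continuation. acc=(acc<<6)|0x2E=0x2E
Byte[9]=BF: continuation. acc=(acc<<6)|0x3F=0xBBF
Byte[10]=98: continuation. acc=(acc<<6)|0x18=0x2EFD8
Completed: cp=U+2EFD8 (starts at byte 7)
Byte[11]=DD: 2-byte lead, need 1 cont bytes. acc=0x1D
Byte[12]=B2: continuation. acc=(acc<<6)|0x32=0x772
Completed: cp=U+0772 (starts at byte 11)
Byte[13]=2D: 1-byte ASCII. cp=U+002D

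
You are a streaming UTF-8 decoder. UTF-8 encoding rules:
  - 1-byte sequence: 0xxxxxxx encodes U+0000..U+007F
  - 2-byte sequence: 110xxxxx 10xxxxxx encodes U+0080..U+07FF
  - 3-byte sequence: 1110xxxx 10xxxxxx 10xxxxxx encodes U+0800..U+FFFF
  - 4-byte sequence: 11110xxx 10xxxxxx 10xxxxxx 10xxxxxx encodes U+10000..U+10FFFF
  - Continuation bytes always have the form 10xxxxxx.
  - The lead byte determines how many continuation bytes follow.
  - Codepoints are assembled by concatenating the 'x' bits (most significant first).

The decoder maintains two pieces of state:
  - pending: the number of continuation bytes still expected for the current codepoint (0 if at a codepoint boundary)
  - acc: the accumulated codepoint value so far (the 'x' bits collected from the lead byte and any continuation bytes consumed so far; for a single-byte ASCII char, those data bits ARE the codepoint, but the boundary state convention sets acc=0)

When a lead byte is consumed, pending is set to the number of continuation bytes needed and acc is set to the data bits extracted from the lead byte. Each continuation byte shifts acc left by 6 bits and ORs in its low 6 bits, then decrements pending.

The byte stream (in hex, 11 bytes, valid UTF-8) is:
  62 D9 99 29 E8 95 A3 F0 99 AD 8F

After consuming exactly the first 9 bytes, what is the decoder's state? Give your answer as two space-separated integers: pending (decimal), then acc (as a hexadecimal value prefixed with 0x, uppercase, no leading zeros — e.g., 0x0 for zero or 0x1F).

Answer: 2 0x19

Derivation:
Byte[0]=62: 1-byte. pending=0, acc=0x0
Byte[1]=D9: 2-byte lead. pending=1, acc=0x19
Byte[2]=99: continuation. acc=(acc<<6)|0x19=0x659, pending=0
Byte[3]=29: 1-byte. pending=0, acc=0x0
Byte[4]=E8: 3-byte lead. pending=2, acc=0x8
Byte[5]=95: continuation. acc=(acc<<6)|0x15=0x215, pending=1
Byte[6]=A3: continuation. acc=(acc<<6)|0x23=0x8563, pending=0
Byte[7]=F0: 4-byte lead. pending=3, acc=0x0
Byte[8]=99: continuation. acc=(acc<<6)|0x19=0x19, pending=2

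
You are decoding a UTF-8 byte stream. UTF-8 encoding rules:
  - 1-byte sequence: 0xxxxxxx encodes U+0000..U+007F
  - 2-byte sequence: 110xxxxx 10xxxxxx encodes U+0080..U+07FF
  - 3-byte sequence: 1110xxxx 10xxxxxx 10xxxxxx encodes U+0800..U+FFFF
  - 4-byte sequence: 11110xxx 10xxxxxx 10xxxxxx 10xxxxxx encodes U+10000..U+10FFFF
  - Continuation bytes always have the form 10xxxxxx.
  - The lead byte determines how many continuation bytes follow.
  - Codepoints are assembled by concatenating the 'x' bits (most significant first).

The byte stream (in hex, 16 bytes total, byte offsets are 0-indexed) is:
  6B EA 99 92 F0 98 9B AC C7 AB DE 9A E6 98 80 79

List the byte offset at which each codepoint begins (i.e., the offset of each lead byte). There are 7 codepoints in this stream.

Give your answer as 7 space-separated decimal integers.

Byte[0]=6B: 1-byte ASCII. cp=U+006B
Byte[1]=EA: 3-byte lead, need 2 cont bytes. acc=0xA
Byte[2]=99: continuation. acc=(acc<<6)|0x19=0x299
Byte[3]=92: continuation. acc=(acc<<6)|0x12=0xA652
Completed: cp=U+A652 (starts at byte 1)
Byte[4]=F0: 4-byte lead, need 3 cont bytes. acc=0x0
Byte[5]=98: continuation. acc=(acc<<6)|0x18=0x18
Byte[6]=9B: continuation. acc=(acc<<6)|0x1B=0x61B
Byte[7]=AC: continuation. acc=(acc<<6)|0x2C=0x186EC
Completed: cp=U+186EC (starts at byte 4)
Byte[8]=C7: 2-byte lead, need 1 cont bytes. acc=0x7
Byte[9]=AB: continuation. acc=(acc<<6)|0x2B=0x1EB
Completed: cp=U+01EB (starts at byte 8)
Byte[10]=DE: 2-byte lead, need 1 cont bytes. acc=0x1E
Byte[11]=9A: continuation. acc=(acc<<6)|0x1A=0x79A
Completed: cp=U+079A (starts at byte 10)
Byte[12]=E6: 3-byte lead, need 2 cont bytes. acc=0x6
Byte[13]=98: continuation. acc=(acc<<6)|0x18=0x198
Byte[14]=80: continuation. acc=(acc<<6)|0x00=0x6600
Completed: cp=U+6600 (starts at byte 12)
Byte[15]=79: 1-byte ASCII. cp=U+0079

Answer: 0 1 4 8 10 12 15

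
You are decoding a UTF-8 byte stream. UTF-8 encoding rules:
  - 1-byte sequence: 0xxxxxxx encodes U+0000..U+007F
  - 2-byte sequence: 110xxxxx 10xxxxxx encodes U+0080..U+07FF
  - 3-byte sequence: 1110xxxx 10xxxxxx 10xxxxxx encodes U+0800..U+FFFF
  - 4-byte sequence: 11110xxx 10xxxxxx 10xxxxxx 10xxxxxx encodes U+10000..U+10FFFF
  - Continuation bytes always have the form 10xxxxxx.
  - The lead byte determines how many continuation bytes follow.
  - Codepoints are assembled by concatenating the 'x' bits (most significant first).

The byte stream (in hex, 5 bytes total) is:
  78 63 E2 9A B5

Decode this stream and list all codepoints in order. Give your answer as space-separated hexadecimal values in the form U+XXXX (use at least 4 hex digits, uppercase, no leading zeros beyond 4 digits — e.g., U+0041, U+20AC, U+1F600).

Byte[0]=78: 1-byte ASCII. cp=U+0078
Byte[1]=63: 1-byte ASCII. cp=U+0063
Byte[2]=E2: 3-byte lead, need 2 cont bytes. acc=0x2
Byte[3]=9A: continuation. acc=(acc<<6)|0x1A=0x9A
Byte[4]=B5: continuation. acc=(acc<<6)|0x35=0x26B5
Completed: cp=U+26B5 (starts at byte 2)

Answer: U+0078 U+0063 U+26B5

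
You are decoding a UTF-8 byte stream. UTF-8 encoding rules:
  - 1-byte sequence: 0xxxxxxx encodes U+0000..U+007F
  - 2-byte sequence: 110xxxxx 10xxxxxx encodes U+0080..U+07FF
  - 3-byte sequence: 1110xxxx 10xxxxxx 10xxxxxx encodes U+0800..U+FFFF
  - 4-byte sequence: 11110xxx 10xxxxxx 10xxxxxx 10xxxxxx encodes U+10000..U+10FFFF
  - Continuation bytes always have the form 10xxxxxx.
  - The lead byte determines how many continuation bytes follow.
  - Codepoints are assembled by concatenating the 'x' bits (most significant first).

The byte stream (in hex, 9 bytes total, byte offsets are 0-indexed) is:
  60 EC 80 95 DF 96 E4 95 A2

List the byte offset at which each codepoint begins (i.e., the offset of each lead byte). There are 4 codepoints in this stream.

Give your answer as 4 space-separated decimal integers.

Byte[0]=60: 1-byte ASCII. cp=U+0060
Byte[1]=EC: 3-byte lead, need 2 cont bytes. acc=0xC
Byte[2]=80: continuation. acc=(acc<<6)|0x00=0x300
Byte[3]=95: continuation. acc=(acc<<6)|0x15=0xC015
Completed: cp=U+C015 (starts at byte 1)
Byte[4]=DF: 2-byte lead, need 1 cont bytes. acc=0x1F
Byte[5]=96: continuation. acc=(acc<<6)|0x16=0x7D6
Completed: cp=U+07D6 (starts at byte 4)
Byte[6]=E4: 3-byte lead, need 2 cont bytes. acc=0x4
Byte[7]=95: continuation. acc=(acc<<6)|0x15=0x115
Byte[8]=A2: continuation. acc=(acc<<6)|0x22=0x4562
Completed: cp=U+4562 (starts at byte 6)

Answer: 0 1 4 6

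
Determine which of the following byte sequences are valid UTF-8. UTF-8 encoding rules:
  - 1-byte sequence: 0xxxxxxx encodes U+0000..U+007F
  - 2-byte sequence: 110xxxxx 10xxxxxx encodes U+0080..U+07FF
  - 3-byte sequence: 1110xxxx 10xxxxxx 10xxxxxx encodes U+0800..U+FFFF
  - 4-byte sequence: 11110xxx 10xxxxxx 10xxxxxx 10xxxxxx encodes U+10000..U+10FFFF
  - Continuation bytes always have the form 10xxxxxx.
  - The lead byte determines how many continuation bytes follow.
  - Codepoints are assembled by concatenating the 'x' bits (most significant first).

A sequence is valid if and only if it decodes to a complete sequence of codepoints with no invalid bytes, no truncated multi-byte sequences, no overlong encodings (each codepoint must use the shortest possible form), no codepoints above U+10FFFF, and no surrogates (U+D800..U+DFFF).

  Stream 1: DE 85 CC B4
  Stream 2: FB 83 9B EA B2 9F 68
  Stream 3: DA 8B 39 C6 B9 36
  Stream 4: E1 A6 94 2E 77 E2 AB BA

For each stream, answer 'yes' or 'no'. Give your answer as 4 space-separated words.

Stream 1: decodes cleanly. VALID
Stream 2: error at byte offset 0. INVALID
Stream 3: decodes cleanly. VALID
Stream 4: decodes cleanly. VALID

Answer: yes no yes yes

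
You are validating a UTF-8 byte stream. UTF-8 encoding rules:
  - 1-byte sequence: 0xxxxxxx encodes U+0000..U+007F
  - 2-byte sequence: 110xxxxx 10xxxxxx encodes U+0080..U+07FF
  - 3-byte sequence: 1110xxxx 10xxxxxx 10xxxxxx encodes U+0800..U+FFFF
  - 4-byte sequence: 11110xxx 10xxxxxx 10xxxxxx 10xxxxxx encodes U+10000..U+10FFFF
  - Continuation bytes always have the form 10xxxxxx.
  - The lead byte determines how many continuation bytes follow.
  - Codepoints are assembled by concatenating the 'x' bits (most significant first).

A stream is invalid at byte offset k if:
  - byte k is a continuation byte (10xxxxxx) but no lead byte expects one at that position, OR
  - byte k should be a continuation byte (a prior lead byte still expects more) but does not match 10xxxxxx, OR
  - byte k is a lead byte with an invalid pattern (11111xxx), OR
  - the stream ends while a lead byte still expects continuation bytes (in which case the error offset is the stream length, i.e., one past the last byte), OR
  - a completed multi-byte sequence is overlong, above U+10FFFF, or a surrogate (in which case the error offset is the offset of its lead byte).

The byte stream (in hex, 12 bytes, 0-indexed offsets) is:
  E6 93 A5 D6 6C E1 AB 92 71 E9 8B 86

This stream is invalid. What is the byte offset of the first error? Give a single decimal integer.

Byte[0]=E6: 3-byte lead, need 2 cont bytes. acc=0x6
Byte[1]=93: continuation. acc=(acc<<6)|0x13=0x193
Byte[2]=A5: continuation. acc=(acc<<6)|0x25=0x64E5
Completed: cp=U+64E5 (starts at byte 0)
Byte[3]=D6: 2-byte lead, need 1 cont bytes. acc=0x16
Byte[4]=6C: expected 10xxxxxx continuation. INVALID

Answer: 4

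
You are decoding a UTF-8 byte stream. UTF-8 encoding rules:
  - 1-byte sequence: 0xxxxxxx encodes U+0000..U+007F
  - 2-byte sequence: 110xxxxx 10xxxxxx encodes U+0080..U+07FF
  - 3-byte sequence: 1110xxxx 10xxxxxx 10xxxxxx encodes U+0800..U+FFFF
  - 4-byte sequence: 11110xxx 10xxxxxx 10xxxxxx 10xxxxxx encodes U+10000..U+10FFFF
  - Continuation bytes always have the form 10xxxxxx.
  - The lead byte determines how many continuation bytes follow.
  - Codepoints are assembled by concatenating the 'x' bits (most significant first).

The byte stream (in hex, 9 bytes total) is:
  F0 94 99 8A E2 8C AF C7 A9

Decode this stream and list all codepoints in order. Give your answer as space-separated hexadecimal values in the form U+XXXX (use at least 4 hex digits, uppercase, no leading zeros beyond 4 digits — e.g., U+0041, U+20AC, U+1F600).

Byte[0]=F0: 4-byte lead, need 3 cont bytes. acc=0x0
Byte[1]=94: continuation. acc=(acc<<6)|0x14=0x14
Byte[2]=99: continuation. acc=(acc<<6)|0x19=0x519
Byte[3]=8A: continuation. acc=(acc<<6)|0x0A=0x1464A
Completed: cp=U+1464A (starts at byte 0)
Byte[4]=E2: 3-byte lead, need 2 cont bytes. acc=0x2
Byte[5]=8C: continuation. acc=(acc<<6)|0x0C=0x8C
Byte[6]=AF: continuation. acc=(acc<<6)|0x2F=0x232F
Completed: cp=U+232F (starts at byte 4)
Byte[7]=C7: 2-byte lead, need 1 cont bytes. acc=0x7
Byte[8]=A9: continuation. acc=(acc<<6)|0x29=0x1E9
Completed: cp=U+01E9 (starts at byte 7)

Answer: U+1464A U+232F U+01E9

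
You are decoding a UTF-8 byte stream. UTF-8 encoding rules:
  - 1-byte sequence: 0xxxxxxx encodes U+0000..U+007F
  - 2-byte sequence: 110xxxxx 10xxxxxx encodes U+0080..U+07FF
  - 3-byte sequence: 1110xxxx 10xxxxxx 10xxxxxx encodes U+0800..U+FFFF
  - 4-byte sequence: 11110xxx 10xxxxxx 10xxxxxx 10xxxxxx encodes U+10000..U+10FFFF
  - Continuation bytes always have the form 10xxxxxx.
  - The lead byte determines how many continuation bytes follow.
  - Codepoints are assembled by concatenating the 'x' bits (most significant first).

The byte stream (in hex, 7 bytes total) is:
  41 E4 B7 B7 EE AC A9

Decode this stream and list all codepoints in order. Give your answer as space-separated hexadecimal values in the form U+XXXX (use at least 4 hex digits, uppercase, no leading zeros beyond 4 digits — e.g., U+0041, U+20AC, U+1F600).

Byte[0]=41: 1-byte ASCII. cp=U+0041
Byte[1]=E4: 3-byte lead, need 2 cont bytes. acc=0x4
Byte[2]=B7: continuation. acc=(acc<<6)|0x37=0x137
Byte[3]=B7: continuation. acc=(acc<<6)|0x37=0x4DF7
Completed: cp=U+4DF7 (starts at byte 1)
Byte[4]=EE: 3-byte lead, need 2 cont bytes. acc=0xE
Byte[5]=AC: continuation. acc=(acc<<6)|0x2C=0x3AC
Byte[6]=A9: continuation. acc=(acc<<6)|0x29=0xEB29
Completed: cp=U+EB29 (starts at byte 4)

Answer: U+0041 U+4DF7 U+EB29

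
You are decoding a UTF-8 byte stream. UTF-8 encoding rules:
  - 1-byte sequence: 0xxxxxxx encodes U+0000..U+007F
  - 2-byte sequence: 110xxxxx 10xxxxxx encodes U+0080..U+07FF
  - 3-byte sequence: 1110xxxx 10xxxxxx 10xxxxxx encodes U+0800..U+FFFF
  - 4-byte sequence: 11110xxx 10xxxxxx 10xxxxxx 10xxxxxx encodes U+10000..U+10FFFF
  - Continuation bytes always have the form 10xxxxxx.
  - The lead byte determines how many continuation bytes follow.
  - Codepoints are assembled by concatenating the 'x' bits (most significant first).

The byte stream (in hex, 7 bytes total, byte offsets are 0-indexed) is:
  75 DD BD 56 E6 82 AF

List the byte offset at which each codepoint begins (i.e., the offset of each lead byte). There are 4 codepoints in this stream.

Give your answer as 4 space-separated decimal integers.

Byte[0]=75: 1-byte ASCII. cp=U+0075
Byte[1]=DD: 2-byte lead, need 1 cont bytes. acc=0x1D
Byte[2]=BD: continuation. acc=(acc<<6)|0x3D=0x77D
Completed: cp=U+077D (starts at byte 1)
Byte[3]=56: 1-byte ASCII. cp=U+0056
Byte[4]=E6: 3-byte lead, need 2 cont bytes. acc=0x6
Byte[5]=82: continuation. acc=(acc<<6)|0x02=0x182
Byte[6]=AF: continuation. acc=(acc<<6)|0x2F=0x60AF
Completed: cp=U+60AF (starts at byte 4)

Answer: 0 1 3 4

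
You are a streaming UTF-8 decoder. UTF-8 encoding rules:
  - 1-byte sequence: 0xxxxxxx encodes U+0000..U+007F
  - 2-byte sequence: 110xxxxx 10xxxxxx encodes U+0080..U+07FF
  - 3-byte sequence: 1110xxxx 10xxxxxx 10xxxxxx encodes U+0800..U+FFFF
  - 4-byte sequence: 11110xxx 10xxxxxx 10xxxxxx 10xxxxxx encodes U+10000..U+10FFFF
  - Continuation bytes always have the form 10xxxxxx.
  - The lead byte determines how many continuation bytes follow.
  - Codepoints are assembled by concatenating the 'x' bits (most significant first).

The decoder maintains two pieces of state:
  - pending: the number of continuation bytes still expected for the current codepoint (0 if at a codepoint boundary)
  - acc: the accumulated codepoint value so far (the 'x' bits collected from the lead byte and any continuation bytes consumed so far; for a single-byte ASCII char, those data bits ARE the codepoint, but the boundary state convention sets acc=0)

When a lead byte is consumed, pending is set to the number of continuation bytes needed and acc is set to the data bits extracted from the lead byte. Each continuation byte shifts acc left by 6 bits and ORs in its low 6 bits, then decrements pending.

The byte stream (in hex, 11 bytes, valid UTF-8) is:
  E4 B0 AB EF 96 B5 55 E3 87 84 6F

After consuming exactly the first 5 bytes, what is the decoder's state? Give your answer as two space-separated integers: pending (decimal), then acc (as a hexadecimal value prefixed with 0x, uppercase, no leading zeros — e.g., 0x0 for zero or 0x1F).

Answer: 1 0x3D6

Derivation:
Byte[0]=E4: 3-byte lead. pending=2, acc=0x4
Byte[1]=B0: continuation. acc=(acc<<6)|0x30=0x130, pending=1
Byte[2]=AB: continuation. acc=(acc<<6)|0x2B=0x4C2B, pending=0
Byte[3]=EF: 3-byte lead. pending=2, acc=0xF
Byte[4]=96: continuation. acc=(acc<<6)|0x16=0x3D6, pending=1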